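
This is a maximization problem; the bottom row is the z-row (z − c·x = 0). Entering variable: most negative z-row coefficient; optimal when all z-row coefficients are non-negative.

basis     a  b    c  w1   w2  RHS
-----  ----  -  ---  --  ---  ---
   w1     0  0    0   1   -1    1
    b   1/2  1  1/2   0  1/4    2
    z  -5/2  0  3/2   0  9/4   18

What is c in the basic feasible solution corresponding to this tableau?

0

c is not in the basis, so in the current basic feasible solution c = 0.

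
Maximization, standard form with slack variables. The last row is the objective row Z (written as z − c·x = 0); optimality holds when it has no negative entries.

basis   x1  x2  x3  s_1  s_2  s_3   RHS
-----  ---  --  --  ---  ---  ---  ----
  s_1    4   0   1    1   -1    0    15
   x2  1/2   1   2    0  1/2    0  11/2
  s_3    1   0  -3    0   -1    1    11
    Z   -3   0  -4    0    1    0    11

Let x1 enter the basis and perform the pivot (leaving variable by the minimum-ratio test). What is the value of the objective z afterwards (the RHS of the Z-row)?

89/4

Ratio test on column x1 — row 1: 15/4 = 15/4; row 2: (11/2)/(1/2) = 11; row 3: 11/1 = 11. Minimum is 15/4 at row 1 (s_1 leaves); pivot element 4.
Pivot on row 1; the Z-row RHS becomes 11 − (-3)·(15/4) = 89/4.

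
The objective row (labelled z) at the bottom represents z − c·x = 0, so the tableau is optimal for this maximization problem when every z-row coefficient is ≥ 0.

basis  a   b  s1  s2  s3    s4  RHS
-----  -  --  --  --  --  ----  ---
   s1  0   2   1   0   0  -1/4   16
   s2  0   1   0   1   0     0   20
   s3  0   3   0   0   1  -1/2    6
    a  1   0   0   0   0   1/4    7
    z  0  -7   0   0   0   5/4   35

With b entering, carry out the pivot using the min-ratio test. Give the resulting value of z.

Ratio test on column b — row 1: 16/2 = 8; row 2: 20/1 = 20; row 3: 6/3 = 2; row 4: entry 0 ≤ 0. Minimum is 2 at row 3 (s3 leaves); pivot element 3.
Pivot on row 3; the z-row RHS becomes 35 − (-7)·2 = 49.

49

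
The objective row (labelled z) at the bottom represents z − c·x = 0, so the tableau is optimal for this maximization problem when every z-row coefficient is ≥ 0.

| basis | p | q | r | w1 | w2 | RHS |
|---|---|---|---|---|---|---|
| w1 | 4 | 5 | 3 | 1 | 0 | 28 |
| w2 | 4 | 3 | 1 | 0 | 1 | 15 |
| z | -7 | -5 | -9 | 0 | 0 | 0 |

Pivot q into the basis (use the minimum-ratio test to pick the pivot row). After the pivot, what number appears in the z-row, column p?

-1/3

Ratio test on column q — row 1: 28/5 = 28/5; row 2: 15/3 = 5. Minimum is 5 at row 2 (w2 leaves); pivot element 3.
Divide row 2 by 3; eliminate column q from the other rows.
z-row update in column p: -7 − (-5)·(4/3) = -1/3.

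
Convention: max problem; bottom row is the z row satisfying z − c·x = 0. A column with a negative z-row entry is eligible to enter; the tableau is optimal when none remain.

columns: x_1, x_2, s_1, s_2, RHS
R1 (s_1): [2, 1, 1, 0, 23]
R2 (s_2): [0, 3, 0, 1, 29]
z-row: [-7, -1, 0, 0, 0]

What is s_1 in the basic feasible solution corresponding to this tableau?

23

s_1 is basic (row 1); its value is the RHS of that row, 23.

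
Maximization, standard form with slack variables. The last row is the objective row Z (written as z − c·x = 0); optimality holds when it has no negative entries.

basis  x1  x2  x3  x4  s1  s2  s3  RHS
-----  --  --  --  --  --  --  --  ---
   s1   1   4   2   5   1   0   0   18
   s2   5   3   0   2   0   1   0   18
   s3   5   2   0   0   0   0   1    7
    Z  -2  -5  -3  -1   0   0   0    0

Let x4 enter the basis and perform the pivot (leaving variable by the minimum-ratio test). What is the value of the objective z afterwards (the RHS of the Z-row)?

18/5

Ratio test on column x4 — row 1: 18/5 = 18/5; row 2: 18/2 = 9; row 3: entry 0 ≤ 0. Minimum is 18/5 at row 1 (s1 leaves); pivot element 5.
Pivot on row 1; the Z-row RHS becomes 0 − (-1)·(18/5) = 18/5.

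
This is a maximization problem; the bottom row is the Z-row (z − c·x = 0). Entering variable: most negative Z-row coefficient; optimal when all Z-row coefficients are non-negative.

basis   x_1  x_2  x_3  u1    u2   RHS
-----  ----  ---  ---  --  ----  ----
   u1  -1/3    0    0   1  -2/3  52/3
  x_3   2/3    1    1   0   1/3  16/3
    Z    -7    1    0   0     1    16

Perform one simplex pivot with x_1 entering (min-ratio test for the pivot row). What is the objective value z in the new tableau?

72

Ratio test on column x_1 — row 1: entry -1/3 ≤ 0; row 2: (16/3)/(2/3) = 8. Minimum is 8 at row 2 (x_3 leaves); pivot element 2/3.
Pivot on row 2; the Z-row RHS becomes 16 − (-7)·8 = 72.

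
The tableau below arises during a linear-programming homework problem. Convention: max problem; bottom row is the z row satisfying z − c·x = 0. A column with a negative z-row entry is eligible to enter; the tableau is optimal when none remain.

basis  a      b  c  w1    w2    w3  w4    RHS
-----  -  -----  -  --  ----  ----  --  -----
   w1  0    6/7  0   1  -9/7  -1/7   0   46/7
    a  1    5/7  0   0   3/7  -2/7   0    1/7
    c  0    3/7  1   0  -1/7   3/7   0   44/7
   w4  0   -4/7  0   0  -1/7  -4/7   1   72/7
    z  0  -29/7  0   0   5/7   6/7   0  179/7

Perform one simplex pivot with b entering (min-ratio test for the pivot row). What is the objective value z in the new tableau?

Ratio test on column b — row 1: (46/7)/(6/7) = 23/3; row 2: (1/7)/(5/7) = 1/5; row 3: (44/7)/(3/7) = 44/3; row 4: entry -4/7 ≤ 0. Minimum is 1/5 at row 2 (a leaves); pivot element 5/7.
Pivot on row 2; the z-row RHS becomes 179/7 − (-29/7)·(1/5) = 132/5.

132/5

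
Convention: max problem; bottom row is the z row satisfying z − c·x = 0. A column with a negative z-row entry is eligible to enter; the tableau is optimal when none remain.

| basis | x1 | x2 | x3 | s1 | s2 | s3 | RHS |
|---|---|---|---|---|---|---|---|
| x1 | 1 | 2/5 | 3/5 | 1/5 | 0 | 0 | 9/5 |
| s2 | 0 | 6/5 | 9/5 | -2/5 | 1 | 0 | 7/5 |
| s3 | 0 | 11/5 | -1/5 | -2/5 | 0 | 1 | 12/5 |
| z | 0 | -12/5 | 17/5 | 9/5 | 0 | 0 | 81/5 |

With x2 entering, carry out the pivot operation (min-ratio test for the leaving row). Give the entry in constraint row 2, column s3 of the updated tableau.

-6/11

Ratio test on column x2 — row 1: (9/5)/(2/5) = 9/2; row 2: (7/5)/(6/5) = 7/6; row 3: (12/5)/(11/5) = 12/11. Minimum is 12/11 at row 3 (s3 leaves); pivot element 11/5.
Divide row 3 by 11/5; eliminate column x2 from the other rows.
Row 2 update in column s3: 0 − (6/5)·(5/11) = -6/11.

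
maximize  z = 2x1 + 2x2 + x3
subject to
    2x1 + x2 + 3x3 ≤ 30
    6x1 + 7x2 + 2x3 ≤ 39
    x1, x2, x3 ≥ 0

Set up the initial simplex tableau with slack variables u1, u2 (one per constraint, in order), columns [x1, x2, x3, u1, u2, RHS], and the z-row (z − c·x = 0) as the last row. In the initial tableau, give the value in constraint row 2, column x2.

Constraint 2 has coefficient 7 on x2.

7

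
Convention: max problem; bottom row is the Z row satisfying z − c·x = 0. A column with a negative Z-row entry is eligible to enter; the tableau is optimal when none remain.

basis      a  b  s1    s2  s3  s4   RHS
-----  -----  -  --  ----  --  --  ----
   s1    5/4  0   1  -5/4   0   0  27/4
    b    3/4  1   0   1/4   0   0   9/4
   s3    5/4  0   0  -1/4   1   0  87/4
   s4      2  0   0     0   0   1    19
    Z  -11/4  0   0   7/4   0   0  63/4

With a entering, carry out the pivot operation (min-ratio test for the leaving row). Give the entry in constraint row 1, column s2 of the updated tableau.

-5/3

Ratio test on column a — row 1: (27/4)/(5/4) = 27/5; row 2: (9/4)/(3/4) = 3; row 3: (87/4)/(5/4) = 87/5; row 4: 19/2 = 19/2. Minimum is 3 at row 2 (b leaves); pivot element 3/4.
Divide row 2 by 3/4; eliminate column a from the other rows.
Row 1 update in column s2: -5/4 − (5/4)·(1/3) = -5/3.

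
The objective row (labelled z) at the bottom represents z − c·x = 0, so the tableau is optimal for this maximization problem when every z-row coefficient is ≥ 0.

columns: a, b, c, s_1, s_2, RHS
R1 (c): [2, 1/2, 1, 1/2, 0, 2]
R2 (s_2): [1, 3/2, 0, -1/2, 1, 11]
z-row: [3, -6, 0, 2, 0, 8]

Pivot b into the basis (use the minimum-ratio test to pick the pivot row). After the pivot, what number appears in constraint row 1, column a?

4

Ratio test on column b — row 1: 2/(1/2) = 4; row 2: 11/(3/2) = 22/3. Minimum is 4 at row 1 (c leaves); pivot element 1/2.
Divide row 1 by 1/2; eliminate column b from the other rows.
In the new row 1, the a entry is the old entry divided by the pivot: 2/(1/2) = 4.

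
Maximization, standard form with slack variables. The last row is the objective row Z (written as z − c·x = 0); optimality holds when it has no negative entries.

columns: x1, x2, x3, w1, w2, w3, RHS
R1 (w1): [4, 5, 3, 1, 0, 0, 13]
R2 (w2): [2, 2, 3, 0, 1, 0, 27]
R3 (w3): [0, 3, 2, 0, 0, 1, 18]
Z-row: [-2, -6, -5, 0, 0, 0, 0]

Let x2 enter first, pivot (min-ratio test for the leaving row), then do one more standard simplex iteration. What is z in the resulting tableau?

65/3

Ratio test on column x2 — row 1: 13/5 = 13/5; row 2: 27/2 = 27/2; row 3: 18/3 = 6. Minimum is 13/5 at row 1 (w1 leaves); pivot element 5.
Pivot on row 1; the Z-row RHS becomes 0 − (-6)·(13/5) = 78/5.
Next entering variable (most negative Z-row entry -7/5): x3.
Ratio test on column x3 — row 1: (13/5)/(3/5) = 13/3; row 2: (109/5)/(9/5) = 109/9; row 3: (51/5)/(1/5) = 51. Minimum is 13/3 at row 1 (x2 leaves); pivot element 3/5.
After the second pivot the Z-row RHS is 78/5 − (-7/5)·(13/3) = 65/3.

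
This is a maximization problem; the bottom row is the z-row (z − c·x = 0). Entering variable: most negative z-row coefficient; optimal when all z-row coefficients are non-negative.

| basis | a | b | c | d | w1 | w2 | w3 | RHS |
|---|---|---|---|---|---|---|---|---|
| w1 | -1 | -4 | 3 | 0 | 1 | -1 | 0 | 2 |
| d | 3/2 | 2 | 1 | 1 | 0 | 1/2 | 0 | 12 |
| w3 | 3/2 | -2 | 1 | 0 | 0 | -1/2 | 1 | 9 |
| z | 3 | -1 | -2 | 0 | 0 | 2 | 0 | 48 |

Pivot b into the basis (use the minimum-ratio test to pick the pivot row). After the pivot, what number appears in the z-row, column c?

Ratio test on column b — row 1: entry -4 ≤ 0; row 2: 12/2 = 6; row 3: entry -2 ≤ 0. Minimum is 6 at row 2 (d leaves); pivot element 2.
Divide row 2 by 2; eliminate column b from the other rows.
z-row update in column c: -2 − (-1)·(1/2) = -3/2.

-3/2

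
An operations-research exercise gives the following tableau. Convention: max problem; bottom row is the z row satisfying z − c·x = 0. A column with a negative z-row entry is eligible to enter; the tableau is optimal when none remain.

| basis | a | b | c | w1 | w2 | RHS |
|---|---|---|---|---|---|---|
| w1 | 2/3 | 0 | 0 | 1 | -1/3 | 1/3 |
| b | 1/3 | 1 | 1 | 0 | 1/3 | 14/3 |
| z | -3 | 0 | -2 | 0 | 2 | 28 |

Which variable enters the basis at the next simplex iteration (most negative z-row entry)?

Negative z-row entries: a: -3, c: -2.
The most negative is -3 in column a, so a enters.

a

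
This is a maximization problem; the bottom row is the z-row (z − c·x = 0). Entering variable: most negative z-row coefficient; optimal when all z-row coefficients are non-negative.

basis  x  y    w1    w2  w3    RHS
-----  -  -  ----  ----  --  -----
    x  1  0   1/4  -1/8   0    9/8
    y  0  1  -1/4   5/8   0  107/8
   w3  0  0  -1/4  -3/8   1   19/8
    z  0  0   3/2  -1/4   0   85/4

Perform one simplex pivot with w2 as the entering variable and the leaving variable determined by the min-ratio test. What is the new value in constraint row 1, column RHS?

Ratio test on column w2 — row 1: entry -1/8 ≤ 0; row 2: (107/8)/(5/8) = 107/5; row 3: entry -3/8 ≤ 0. Minimum is 107/5 at row 2 (y leaves); pivot element 5/8.
Divide row 2 by 5/8; eliminate column w2 from the other rows.
Row 1 update in column RHS: 9/8 − (-1/8)·(107/5) = 19/5.

19/5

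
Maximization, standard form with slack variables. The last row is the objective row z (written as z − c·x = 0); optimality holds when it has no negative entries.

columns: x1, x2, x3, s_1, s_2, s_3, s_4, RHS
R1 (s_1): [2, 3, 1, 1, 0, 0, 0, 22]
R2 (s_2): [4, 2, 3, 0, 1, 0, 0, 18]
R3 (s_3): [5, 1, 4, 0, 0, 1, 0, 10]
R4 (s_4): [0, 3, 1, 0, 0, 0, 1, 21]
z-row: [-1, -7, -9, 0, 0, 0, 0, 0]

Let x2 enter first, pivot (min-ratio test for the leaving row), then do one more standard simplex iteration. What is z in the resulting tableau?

Ratio test on column x2 — row 1: 22/3 = 22/3; row 2: 18/2 = 9; row 3: 10/1 = 10; row 4: 21/3 = 7. Minimum is 7 at row 4 (s_4 leaves); pivot element 3.
Pivot on row 4; the z-row RHS becomes 0 − (-7)·7 = 49.
Next entering variable (most negative z-row entry -20/3): x3.
Ratio test on column x3 — row 1: entry 0 ≤ 0; row 2: 4/(7/3) = 12/7; row 3: 3/(11/3) = 9/11; row 4: 7/(1/3) = 21. Minimum is 9/11 at row 3 (s_3 leaves); pivot element 11/3.
After the second pivot the z-row RHS is 49 − (-20/3)·(9/11) = 599/11.

599/11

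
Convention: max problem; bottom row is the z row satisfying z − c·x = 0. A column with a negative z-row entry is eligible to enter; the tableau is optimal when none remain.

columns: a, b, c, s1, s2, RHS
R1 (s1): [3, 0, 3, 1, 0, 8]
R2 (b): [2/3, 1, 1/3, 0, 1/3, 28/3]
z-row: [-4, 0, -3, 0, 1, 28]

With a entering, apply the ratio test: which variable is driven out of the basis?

Column a entries and ratios — s1: 8/3 = 8/3; b: (28/3)/(2/3) = 14.
Smallest ratio is 8/3 in the row of s1, so s1 leaves.

s1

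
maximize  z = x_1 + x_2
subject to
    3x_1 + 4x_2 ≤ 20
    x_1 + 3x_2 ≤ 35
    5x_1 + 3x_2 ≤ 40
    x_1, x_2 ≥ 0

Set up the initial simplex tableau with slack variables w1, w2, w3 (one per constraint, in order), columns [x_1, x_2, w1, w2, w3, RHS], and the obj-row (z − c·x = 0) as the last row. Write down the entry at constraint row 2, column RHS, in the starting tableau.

35

The RHS of constraint 2 is b_2 = 35.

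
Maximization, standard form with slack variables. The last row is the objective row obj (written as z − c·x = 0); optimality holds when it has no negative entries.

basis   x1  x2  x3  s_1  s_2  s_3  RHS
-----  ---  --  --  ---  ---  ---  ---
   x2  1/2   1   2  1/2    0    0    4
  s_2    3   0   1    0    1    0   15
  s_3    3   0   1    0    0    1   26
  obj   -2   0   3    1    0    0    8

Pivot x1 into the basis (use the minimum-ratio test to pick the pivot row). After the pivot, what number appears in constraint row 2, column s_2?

Ratio test on column x1 — row 1: 4/(1/2) = 8; row 2: 15/3 = 5; row 3: 26/3 = 26/3. Minimum is 5 at row 2 (s_2 leaves); pivot element 3.
Divide row 2 by 3; eliminate column x1 from the other rows.
In the new row 2, the s_2 entry is the old entry divided by the pivot: 1/3 = 1/3.

1/3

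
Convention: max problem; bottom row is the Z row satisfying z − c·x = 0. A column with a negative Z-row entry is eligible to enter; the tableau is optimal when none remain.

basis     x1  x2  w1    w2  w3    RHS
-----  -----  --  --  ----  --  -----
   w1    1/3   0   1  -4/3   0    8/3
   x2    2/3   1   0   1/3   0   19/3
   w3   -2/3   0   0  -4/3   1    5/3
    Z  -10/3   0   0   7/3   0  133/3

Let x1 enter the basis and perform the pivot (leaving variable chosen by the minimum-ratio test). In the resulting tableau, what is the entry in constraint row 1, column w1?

Ratio test on column x1 — row 1: (8/3)/(1/3) = 8; row 2: (19/3)/(2/3) = 19/2; row 3: entry -2/3 ≤ 0. Minimum is 8 at row 1 (w1 leaves); pivot element 1/3.
Divide row 1 by 1/3; eliminate column x1 from the other rows.
In the new row 1, the w1 entry is the old entry divided by the pivot: 1/(1/3) = 3.

3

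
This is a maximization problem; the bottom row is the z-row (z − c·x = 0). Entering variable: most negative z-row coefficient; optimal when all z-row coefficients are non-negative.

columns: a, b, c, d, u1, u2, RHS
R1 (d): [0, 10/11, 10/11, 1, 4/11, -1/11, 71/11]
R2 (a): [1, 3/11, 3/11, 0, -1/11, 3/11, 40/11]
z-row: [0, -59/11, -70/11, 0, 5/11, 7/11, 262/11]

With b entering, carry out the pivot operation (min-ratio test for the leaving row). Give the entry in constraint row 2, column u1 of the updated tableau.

Ratio test on column b — row 1: (71/11)/(10/11) = 71/10; row 2: (40/11)/(3/11) = 40/3. Minimum is 71/10 at row 1 (d leaves); pivot element 10/11.
Divide row 1 by 10/11; eliminate column b from the other rows.
Row 2 update in column u1: -1/11 − (3/11)·(2/5) = -1/5.

-1/5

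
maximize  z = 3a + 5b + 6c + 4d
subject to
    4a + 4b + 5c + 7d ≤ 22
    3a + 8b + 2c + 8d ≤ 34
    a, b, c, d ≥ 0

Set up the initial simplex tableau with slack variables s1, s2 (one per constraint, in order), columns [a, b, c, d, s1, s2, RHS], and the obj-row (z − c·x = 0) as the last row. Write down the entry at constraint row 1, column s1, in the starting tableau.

1

Slack s1 belongs to constraint 1; its column is the unit vector e_1, so the entry in row 1 is 1.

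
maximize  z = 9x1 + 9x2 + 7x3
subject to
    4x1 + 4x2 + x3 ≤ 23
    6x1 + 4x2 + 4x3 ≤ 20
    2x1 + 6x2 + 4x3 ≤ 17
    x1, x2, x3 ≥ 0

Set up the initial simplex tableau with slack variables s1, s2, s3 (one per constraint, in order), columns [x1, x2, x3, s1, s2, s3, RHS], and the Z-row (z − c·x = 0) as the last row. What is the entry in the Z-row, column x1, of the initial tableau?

-9

The Z-row carries the negated objective coefficients: the x1 entry is -9.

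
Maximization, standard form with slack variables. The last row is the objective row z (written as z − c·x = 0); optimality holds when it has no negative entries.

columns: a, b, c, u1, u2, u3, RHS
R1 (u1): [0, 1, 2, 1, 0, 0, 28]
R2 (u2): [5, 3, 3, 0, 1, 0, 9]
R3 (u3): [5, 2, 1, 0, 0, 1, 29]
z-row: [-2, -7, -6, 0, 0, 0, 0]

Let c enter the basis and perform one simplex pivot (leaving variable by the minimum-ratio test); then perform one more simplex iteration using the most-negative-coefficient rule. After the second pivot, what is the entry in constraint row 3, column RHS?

23

Ratio test on column c — row 1: 28/2 = 14; row 2: 9/3 = 3; row 3: 29/1 = 29. Minimum is 3 at row 2 (u2 leaves); pivot element 3.
Divide row 2 by 3; eliminate column c from the other rows.
Second iteration: most negative z-row entry is -1 in column b, so b enters.
Ratio test on column b — row 1: entry -1 ≤ 0; row 2: 3/1 = 3; row 3: 26/1 = 26. Minimum is 3 at row 2 (c leaves); pivot element 1.
Divide row 2 by 1; eliminate column b from the other rows.
After both pivots, the entry at constraint row 3, column RHS is 23.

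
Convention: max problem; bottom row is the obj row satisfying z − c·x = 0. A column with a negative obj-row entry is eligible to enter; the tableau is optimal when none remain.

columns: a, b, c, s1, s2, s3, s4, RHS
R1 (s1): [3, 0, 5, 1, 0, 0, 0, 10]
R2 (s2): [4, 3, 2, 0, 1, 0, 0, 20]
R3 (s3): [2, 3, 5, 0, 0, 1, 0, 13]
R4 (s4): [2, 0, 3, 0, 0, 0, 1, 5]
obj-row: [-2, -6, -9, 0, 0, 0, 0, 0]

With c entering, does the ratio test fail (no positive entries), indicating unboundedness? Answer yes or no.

no

Column c has positive entries in row(s) 1, 2, 3, 4, so the ratio test bounds it — not unbounded.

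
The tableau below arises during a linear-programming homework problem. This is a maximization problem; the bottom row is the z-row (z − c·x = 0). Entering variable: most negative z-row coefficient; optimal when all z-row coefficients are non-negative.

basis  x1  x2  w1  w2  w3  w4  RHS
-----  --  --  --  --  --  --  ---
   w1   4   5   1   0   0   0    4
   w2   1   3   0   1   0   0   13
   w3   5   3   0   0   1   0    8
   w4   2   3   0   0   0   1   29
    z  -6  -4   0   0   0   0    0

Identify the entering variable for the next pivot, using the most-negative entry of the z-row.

x1

Negative z-row entries: x1: -6, x2: -4.
The most negative is -6 in column x1, so x1 enters.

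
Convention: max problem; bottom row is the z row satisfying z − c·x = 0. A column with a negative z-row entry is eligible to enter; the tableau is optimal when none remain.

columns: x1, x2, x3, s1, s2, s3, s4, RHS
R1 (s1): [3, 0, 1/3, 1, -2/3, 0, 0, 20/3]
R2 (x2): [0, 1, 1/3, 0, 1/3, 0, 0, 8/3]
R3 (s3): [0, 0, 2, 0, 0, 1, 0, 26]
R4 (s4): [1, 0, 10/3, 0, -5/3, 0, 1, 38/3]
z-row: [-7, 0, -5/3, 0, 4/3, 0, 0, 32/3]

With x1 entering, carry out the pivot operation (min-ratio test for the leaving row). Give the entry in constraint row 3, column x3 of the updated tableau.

2

Ratio test on column x1 — row 1: (20/3)/3 = 20/9; row 2: entry 0 ≤ 0; row 3: entry 0 ≤ 0; row 4: (38/3)/1 = 38/3. Minimum is 20/9 at row 1 (s1 leaves); pivot element 3.
Divide row 1 by 3; eliminate column x1 from the other rows.
Row 3 update in column x3: 2 − 0·(1/9) = 2.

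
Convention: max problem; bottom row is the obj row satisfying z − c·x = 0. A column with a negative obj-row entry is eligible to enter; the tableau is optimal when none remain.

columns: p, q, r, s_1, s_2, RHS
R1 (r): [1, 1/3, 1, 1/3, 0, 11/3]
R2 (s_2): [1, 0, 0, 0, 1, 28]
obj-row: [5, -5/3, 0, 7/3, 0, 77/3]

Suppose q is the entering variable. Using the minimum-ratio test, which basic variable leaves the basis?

r

Column q entries and ratios — r: (11/3)/(1/3) = 11; s_2: 0 ≤ 0, skip.
Smallest ratio is 11 in the row of r, so r leaves.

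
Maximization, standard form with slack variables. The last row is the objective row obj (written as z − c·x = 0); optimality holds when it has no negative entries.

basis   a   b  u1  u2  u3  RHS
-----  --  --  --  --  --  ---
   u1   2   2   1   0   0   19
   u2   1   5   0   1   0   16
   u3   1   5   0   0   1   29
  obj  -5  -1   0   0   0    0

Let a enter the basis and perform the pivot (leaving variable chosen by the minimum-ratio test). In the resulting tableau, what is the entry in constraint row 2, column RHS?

Ratio test on column a — row 1: 19/2 = 19/2; row 2: 16/1 = 16; row 3: 29/1 = 29. Minimum is 19/2 at row 1 (u1 leaves); pivot element 2.
Divide row 1 by 2; eliminate column a from the other rows.
Row 2 update in column RHS: 16 − 1·(19/2) = 13/2.

13/2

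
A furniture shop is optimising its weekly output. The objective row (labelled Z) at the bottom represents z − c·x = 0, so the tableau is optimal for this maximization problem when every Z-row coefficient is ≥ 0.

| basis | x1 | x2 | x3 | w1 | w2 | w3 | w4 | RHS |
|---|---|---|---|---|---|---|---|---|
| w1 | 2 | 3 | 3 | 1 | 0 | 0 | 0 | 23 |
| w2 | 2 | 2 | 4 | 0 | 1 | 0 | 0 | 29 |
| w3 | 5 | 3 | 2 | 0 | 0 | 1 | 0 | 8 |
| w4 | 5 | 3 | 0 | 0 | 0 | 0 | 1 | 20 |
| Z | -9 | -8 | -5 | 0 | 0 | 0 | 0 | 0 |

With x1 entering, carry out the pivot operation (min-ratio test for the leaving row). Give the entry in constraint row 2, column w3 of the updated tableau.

-2/5

Ratio test on column x1 — row 1: 23/2 = 23/2; row 2: 29/2 = 29/2; row 3: 8/5 = 8/5; row 4: 20/5 = 4. Minimum is 8/5 at row 3 (w3 leaves); pivot element 5.
Divide row 3 by 5; eliminate column x1 from the other rows.
Row 2 update in column w3: 0 − 2·(1/5) = -2/5.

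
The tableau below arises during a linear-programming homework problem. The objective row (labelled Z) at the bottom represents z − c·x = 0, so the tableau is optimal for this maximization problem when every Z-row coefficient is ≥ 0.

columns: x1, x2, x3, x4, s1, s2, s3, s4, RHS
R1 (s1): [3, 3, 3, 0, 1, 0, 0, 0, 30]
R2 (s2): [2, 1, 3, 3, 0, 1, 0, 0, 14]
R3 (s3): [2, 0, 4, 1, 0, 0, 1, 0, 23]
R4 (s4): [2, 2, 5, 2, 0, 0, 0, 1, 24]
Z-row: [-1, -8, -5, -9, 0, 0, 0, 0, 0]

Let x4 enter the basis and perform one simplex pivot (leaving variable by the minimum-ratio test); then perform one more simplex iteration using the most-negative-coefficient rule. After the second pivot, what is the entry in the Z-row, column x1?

Ratio test on column x4 — row 1: entry 0 ≤ 0; row 2: 14/3 = 14/3; row 3: 23/1 = 23; row 4: 24/2 = 12. Minimum is 14/3 at row 2 (s2 leaves); pivot element 3.
Divide row 2 by 3; eliminate column x4 from the other rows.
Second iteration: most negative Z-row entry is -5 in column x2, so x2 enters.
Ratio test on column x2 — row 1: 30/3 = 10; row 2: (14/3)/(1/3) = 14; row 3: entry -1/3 ≤ 0; row 4: (44/3)/(4/3) = 11. Minimum is 10 at row 1 (s1 leaves); pivot element 3.
Divide row 1 by 3; eliminate column x2 from the other rows.
After both pivots, the entry at the Z-row, column x1 is 10.

10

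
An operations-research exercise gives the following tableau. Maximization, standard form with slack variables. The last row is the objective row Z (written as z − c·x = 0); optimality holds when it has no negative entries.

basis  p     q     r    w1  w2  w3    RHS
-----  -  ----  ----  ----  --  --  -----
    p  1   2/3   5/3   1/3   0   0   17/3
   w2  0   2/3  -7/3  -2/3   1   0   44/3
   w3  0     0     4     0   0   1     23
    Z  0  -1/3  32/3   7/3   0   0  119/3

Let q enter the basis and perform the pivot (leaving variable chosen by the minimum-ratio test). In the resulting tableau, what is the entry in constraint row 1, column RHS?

17/2

Ratio test on column q — row 1: (17/3)/(2/3) = 17/2; row 2: (44/3)/(2/3) = 22; row 3: entry 0 ≤ 0. Minimum is 17/2 at row 1 (p leaves); pivot element 2/3.
Divide row 1 by 2/3; eliminate column q from the other rows.
In the new row 1, the RHS entry is the old entry divided by the pivot: (17/3)/(2/3) = 17/2.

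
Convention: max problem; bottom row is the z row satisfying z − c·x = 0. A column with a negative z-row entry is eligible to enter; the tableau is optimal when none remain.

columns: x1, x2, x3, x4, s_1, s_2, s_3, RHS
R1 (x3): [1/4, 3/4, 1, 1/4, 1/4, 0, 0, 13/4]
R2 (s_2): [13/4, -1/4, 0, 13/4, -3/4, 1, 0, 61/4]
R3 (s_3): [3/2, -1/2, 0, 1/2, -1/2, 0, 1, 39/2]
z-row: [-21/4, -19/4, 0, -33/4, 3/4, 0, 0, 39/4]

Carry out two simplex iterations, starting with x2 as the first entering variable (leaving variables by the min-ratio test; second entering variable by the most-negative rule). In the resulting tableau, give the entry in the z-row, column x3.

7

Ratio test on column x2 — row 1: (13/4)/(3/4) = 13/3; row 2: entry -1/4 ≤ 0; row 3: entry -1/2 ≤ 0. Minimum is 13/3 at row 1 (x3 leaves); pivot element 3/4.
Divide row 1 by 3/4; eliminate column x2 from the other rows.
Second iteration: most negative z-row entry is -20/3 in column x4, so x4 enters.
Ratio test on column x4 — row 1: (13/3)/(1/3) = 13; row 2: (49/3)/(10/3) = 49/10; row 3: (65/3)/(2/3) = 65/2. Minimum is 49/10 at row 2 (s_2 leaves); pivot element 10/3.
Divide row 2 by 10/3; eliminate column x4 from the other rows.
After both pivots, the entry at the z-row, column x3 is 7.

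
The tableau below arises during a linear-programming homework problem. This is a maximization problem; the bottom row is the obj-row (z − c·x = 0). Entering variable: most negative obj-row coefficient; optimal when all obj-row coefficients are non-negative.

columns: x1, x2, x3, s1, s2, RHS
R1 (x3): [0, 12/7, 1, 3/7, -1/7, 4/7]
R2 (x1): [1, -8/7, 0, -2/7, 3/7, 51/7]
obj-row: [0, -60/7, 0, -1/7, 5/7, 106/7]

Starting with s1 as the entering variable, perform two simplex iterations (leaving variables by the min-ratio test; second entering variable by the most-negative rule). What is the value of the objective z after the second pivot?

Ratio test on column s1 — row 1: (4/7)/(3/7) = 4/3; row 2: entry -2/7 ≤ 0. Minimum is 4/3 at row 1 (x3 leaves); pivot element 3/7.
Pivot on row 1; the obj-row RHS becomes 106/7 − (-1/7)·(4/3) = 46/3.
Next entering variable (most negative obj-row entry -8): x2.
Ratio test on column x2 — row 1: (4/3)/4 = 1/3; row 2: entry 0 ≤ 0. Minimum is 1/3 at row 1 (s1 leaves); pivot element 4.
After the second pivot the obj-row RHS is 46/3 − (-8)·(1/3) = 18.

18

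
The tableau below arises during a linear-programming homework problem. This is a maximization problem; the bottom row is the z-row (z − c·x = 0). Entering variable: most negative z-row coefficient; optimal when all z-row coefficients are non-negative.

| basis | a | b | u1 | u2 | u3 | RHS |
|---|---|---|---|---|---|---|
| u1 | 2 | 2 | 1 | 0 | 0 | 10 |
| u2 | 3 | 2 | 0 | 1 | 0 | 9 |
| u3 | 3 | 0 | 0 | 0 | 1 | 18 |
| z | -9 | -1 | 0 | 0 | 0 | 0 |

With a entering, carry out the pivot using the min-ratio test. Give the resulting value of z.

27

Ratio test on column a — row 1: 10/2 = 5; row 2: 9/3 = 3; row 3: 18/3 = 6. Minimum is 3 at row 2 (u2 leaves); pivot element 3.
Pivot on row 2; the z-row RHS becomes 0 − (-9)·3 = 27.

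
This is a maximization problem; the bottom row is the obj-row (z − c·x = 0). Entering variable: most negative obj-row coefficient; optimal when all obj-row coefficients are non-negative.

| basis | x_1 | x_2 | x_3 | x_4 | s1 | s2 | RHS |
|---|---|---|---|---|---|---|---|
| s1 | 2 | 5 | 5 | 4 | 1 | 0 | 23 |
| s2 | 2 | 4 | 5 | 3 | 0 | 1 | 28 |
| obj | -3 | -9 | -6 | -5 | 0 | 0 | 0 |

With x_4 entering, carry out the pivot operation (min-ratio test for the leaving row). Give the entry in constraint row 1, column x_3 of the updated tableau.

5/4

Ratio test on column x_4 — row 1: 23/4 = 23/4; row 2: 28/3 = 28/3. Minimum is 23/4 at row 1 (s1 leaves); pivot element 4.
Divide row 1 by 4; eliminate column x_4 from the other rows.
In the new row 1, the x_3 entry is the old entry divided by the pivot: 5/4 = 5/4.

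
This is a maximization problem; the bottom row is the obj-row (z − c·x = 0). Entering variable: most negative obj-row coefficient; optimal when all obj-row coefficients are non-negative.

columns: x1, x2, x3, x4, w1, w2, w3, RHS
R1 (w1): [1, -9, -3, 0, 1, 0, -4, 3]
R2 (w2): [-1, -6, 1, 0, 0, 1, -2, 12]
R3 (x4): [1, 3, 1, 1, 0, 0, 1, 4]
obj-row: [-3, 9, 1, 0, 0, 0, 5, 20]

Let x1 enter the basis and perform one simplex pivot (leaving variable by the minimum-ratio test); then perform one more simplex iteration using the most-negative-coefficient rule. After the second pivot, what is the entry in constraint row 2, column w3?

Ratio test on column x1 — row 1: 3/1 = 3; row 2: entry -1 ≤ 0; row 3: 4/1 = 4. Minimum is 3 at row 1 (w1 leaves); pivot element 1.
Divide row 1 by 1; eliminate column x1 from the other rows.
Second iteration: most negative obj-row entry is -18 in column x2, so x2 enters.
Ratio test on column x2 — row 1: entry -9 ≤ 0; row 2: entry -15 ≤ 0; row 3: 1/12 = 1/12. Minimum is 1/12 at row 3 (x4 leaves); pivot element 12.
Divide row 3 by 12; eliminate column x2 from the other rows.
After both pivots, the entry at constraint row 2, column w3 is 1/4.

1/4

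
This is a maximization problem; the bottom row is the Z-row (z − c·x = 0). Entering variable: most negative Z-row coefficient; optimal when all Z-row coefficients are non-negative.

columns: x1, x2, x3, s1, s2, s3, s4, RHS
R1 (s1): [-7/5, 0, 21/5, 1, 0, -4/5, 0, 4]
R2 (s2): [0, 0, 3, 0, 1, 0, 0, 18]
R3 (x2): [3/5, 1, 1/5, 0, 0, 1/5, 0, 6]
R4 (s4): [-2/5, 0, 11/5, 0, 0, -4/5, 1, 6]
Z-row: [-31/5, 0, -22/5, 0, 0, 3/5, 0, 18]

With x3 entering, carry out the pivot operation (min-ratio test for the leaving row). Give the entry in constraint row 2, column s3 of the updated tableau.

4/7

Ratio test on column x3 — row 1: 4/(21/5) = 20/21; row 2: 18/3 = 6; row 3: 6/(1/5) = 30; row 4: 6/(11/5) = 30/11. Minimum is 20/21 at row 1 (s1 leaves); pivot element 21/5.
Divide row 1 by 21/5; eliminate column x3 from the other rows.
Row 2 update in column s3: 0 − 3·(-4/21) = 4/7.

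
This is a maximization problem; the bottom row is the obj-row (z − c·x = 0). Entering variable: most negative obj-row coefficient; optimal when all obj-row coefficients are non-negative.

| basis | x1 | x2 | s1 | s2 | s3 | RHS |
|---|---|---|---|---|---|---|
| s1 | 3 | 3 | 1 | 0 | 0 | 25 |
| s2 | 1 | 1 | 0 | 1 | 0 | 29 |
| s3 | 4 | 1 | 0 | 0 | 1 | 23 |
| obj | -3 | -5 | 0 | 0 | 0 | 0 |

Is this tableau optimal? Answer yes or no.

no

The obj-row has a negative entry -5 in column x2, so it is not optimal.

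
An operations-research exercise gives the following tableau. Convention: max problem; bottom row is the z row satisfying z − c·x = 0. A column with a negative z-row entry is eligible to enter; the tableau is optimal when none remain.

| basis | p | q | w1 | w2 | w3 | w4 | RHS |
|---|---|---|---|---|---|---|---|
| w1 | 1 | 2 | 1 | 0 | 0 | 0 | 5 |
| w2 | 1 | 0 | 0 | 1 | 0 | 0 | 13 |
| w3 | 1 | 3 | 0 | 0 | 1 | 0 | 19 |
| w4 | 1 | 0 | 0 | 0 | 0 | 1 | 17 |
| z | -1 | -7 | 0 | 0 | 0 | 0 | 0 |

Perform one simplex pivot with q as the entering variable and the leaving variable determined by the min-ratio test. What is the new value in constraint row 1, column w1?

Ratio test on column q — row 1: 5/2 = 5/2; row 2: entry 0 ≤ 0; row 3: 19/3 = 19/3; row 4: entry 0 ≤ 0. Minimum is 5/2 at row 1 (w1 leaves); pivot element 2.
Divide row 1 by 2; eliminate column q from the other rows.
In the new row 1, the w1 entry is the old entry divided by the pivot: 1/2 = 1/2.

1/2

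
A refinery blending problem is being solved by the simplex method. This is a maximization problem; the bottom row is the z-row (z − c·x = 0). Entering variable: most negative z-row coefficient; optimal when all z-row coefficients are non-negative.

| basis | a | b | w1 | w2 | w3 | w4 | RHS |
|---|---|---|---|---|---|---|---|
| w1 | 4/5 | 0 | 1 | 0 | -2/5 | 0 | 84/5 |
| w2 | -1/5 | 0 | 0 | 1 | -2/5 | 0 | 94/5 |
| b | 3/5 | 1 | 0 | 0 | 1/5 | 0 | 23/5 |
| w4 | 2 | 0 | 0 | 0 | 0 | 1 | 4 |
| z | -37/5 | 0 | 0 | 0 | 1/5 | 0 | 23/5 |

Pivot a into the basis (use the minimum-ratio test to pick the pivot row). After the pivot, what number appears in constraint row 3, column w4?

-3/10

Ratio test on column a — row 1: (84/5)/(4/5) = 21; row 2: entry -1/5 ≤ 0; row 3: (23/5)/(3/5) = 23/3; row 4: 4/2 = 2. Minimum is 2 at row 4 (w4 leaves); pivot element 2.
Divide row 4 by 2; eliminate column a from the other rows.
Row 3 update in column w4: 0 − (3/5)·(1/2) = -3/10.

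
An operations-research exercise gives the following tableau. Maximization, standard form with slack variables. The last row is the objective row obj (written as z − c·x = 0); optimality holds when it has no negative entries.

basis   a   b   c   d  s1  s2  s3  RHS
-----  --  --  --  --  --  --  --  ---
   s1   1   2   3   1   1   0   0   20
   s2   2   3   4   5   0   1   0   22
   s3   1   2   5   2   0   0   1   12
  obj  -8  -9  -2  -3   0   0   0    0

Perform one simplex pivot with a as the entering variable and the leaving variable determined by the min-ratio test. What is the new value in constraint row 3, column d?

-1/2

Ratio test on column a — row 1: 20/1 = 20; row 2: 22/2 = 11; row 3: 12/1 = 12. Minimum is 11 at row 2 (s2 leaves); pivot element 2.
Divide row 2 by 2; eliminate column a from the other rows.
Row 3 update in column d: 2 − 1·(5/2) = -1/2.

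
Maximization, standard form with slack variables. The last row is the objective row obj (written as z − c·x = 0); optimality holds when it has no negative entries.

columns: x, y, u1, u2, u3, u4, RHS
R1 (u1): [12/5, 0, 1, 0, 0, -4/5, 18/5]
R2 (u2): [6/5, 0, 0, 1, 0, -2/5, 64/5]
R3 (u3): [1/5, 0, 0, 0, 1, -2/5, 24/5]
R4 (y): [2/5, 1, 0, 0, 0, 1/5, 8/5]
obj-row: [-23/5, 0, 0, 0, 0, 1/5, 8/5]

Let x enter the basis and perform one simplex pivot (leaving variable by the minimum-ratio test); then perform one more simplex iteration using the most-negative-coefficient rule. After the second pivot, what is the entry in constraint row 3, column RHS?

Ratio test on column x — row 1: (18/5)/(12/5) = 3/2; row 2: (64/5)/(6/5) = 32/3; row 3: (24/5)/(1/5) = 24; row 4: (8/5)/(2/5) = 4. Minimum is 3/2 at row 1 (u1 leaves); pivot element 12/5.
Divide row 1 by 12/5; eliminate column x from the other rows.
Second iteration: most negative obj-row entry is -4/3 in column u4, so u4 enters.
Ratio test on column u4 — row 1: entry -1/3 ≤ 0; row 2: entry 0 ≤ 0; row 3: entry -1/3 ≤ 0; row 4: 1/(1/3) = 3. Minimum is 3 at row 4 (y leaves); pivot element 1/3.
Divide row 4 by 1/3; eliminate column u4 from the other rows.
After both pivots, the entry at constraint row 3, column RHS is 11/2.

11/2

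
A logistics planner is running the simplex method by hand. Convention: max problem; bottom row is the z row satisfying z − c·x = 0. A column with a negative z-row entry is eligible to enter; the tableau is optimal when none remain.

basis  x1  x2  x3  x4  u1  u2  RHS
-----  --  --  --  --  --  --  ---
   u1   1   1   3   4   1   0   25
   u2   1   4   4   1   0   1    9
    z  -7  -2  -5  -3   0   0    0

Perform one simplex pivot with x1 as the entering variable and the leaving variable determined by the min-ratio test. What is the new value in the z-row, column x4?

Ratio test on column x1 — row 1: 25/1 = 25; row 2: 9/1 = 9. Minimum is 9 at row 2 (u2 leaves); pivot element 1.
Divide row 2 by 1; eliminate column x1 from the other rows.
z-row update in column x4: -3 − (-7)·1 = 4.

4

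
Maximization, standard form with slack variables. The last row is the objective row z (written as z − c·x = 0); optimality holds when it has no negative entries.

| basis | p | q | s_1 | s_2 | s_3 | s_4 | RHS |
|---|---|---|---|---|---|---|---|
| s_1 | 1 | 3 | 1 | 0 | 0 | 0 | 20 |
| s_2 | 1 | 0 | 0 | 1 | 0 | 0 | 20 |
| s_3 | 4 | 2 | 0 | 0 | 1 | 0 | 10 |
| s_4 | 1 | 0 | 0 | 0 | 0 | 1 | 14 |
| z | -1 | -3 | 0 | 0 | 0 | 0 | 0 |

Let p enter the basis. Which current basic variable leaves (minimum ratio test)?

Column p entries and ratios — s_1: 20/1 = 20; s_2: 20/1 = 20; s_3: 10/4 = 5/2; s_4: 14/1 = 14.
Smallest ratio is 5/2 in the row of s_3, so s_3 leaves.

s_3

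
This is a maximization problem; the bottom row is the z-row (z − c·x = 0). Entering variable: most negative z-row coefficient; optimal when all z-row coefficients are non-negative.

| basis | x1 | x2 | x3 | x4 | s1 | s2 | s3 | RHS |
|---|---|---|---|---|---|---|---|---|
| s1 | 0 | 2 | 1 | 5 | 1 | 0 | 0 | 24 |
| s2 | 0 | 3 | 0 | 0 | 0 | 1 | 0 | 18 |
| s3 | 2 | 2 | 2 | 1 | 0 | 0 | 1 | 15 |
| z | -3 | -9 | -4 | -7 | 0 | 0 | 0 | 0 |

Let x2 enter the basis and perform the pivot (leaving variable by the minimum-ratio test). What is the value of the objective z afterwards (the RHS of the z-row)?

Ratio test on column x2 — row 1: 24/2 = 12; row 2: 18/3 = 6; row 3: 15/2 = 15/2. Minimum is 6 at row 2 (s2 leaves); pivot element 3.
Pivot on row 2; the z-row RHS becomes 0 − (-9)·6 = 54.

54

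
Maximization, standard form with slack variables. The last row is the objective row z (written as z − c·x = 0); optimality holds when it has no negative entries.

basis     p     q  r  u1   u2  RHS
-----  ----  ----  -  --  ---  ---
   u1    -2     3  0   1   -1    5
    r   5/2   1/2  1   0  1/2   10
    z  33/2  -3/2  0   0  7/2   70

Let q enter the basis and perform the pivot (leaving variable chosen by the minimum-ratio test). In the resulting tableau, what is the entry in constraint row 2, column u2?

2/3

Ratio test on column q — row 1: 5/3 = 5/3; row 2: 10/(1/2) = 20. Minimum is 5/3 at row 1 (u1 leaves); pivot element 3.
Divide row 1 by 3; eliminate column q from the other rows.
Row 2 update in column u2: 1/2 − (1/2)·(-1/3) = 2/3.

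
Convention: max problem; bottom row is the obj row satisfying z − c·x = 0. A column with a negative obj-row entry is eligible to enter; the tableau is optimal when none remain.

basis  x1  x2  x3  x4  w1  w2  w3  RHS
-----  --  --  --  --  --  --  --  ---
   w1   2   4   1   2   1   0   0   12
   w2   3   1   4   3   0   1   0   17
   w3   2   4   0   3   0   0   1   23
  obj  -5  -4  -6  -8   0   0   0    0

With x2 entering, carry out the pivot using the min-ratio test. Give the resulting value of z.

12

Ratio test on column x2 — row 1: 12/4 = 3; row 2: 17/1 = 17; row 3: 23/4 = 23/4. Minimum is 3 at row 1 (w1 leaves); pivot element 4.
Pivot on row 1; the obj-row RHS becomes 0 − (-4)·3 = 12.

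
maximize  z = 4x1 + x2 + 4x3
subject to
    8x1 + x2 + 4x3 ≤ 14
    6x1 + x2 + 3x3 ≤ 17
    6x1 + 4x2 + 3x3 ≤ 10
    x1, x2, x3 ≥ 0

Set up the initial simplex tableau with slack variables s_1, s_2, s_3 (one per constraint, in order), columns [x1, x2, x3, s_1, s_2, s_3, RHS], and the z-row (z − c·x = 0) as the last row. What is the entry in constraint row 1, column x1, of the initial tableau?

Constraint 1 has coefficient 8 on x1.

8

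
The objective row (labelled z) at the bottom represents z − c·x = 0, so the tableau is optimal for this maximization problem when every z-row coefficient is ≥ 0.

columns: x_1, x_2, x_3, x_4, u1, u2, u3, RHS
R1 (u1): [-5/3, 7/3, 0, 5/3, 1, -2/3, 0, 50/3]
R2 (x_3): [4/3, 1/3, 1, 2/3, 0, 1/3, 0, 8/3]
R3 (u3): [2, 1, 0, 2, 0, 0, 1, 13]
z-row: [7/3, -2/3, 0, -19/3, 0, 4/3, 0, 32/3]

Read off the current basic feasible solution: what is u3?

13

u3 is basic (row 3); its value is the RHS of that row, 13.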